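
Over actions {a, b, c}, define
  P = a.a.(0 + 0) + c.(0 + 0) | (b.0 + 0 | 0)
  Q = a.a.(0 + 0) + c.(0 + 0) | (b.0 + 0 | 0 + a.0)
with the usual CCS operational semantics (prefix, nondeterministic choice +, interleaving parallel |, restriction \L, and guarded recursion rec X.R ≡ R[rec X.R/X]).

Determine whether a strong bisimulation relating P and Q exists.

not bisimilar

Reachable graph of P (6 states):
  m0 = a.a.(0 + 0) + c.(0 + 0) | (b.0 + 0 | 0) → ··a··> m1, ··b··> m2, ··c··> m3
  m1 = a.(0 + 0) → ··a··> m4
  m2 = c.(0 + 0) | 0 → ··c··> m5
  m3 = (0 + 0) | (b.0 + 0 | 0) → ··b··> m5
  m4 = 0 + 0 → stopped
  m5 = (0 + 0) | 0 → stopped
Reachable graph of Q (6 states):
  n0 = a.a.(0 + 0) + c.(0 + 0) | (b.0 + 0 | 0 + a.0) → ··a··> n1, ··a··> n2, ··b··> n2, ··c··> n3
  n1 = a.(0 + 0) → ··a··> n4
  n2 = c.(0 + 0) | 0 → ··c··> n5
  n3 = (0 + 0) | (b.0 + 0 | 0 + a.0) → ··a··> n5, ··b··> n5
  n4 = 0 + 0 → stopped
  n5 = (0 + 0) | 0 → stopped
Bisimilarity quotient blocks:
  B0 = {m0}
  B1 = {m1, n1}
  B2 = {m4, m5, n4, n5}
  B3 = {m2, n2}
  B4 = {m3}
  B5 = {n0}
  B6 = {n3}
m0 ∈ B0, n0 ∈ B5 → different blocks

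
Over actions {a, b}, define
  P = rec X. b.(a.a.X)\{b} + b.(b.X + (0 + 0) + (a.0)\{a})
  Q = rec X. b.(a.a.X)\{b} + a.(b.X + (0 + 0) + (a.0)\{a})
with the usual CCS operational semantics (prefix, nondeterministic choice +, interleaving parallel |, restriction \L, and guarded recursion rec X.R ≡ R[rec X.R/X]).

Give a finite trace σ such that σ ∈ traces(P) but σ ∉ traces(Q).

bb

P's transition system — 5 states:
  u0 = rec X. b.(a.a.X)\{b} + b.(b.X + (0 + 0) + (a.0)\{a}) ⊢ -b-> u1, -b-> u2
  u1 = (a.a.(rec X. b.(a.a.X)\{b} + b.(b.X + (0 + 0) + (a.0)\{a})))\{b} ⊢ -a-> u3
  u2 = b.(rec X. b.(a.a.X)\{b} + b.(b.X + (0 + 0) + (a.0)\{a})) + (0 + 0) + (a.0)\{a} ⊢ -b-> u0
  u3 = (a.(rec X. b.(a.a.X)\{b} + b.(b.X + (0 + 0) + (a.0)\{a})))\{b} ⊢ -a-> u4
  u4 = (rec X. b.(a.a.X)\{b} + b.(b.X + (0 + 0) + (a.0)\{a}))\{b} ⊢ ·
Q's transition system — 6 states:
  v0 = rec X. b.(a.a.X)\{b} + a.(b.X + (0 + 0) + (a.0)\{a}) ⊢ -a-> v1, -b-> v2
  v1 = b.(rec X. b.(a.a.X)\{b} + a.(b.X + (0 + 0) + (a.0)\{a})) + (0 + 0) + (a.0)\{a} ⊢ -b-> v0
  v2 = (a.a.(rec X. b.(a.a.X)\{b} + a.(b.X + (0 + 0) + (a.0)\{a})))\{b} ⊢ -a-> v3
  v3 = (a.(rec X. b.(a.a.X)\{b} + a.(b.X + (0 + 0) + (a.0)\{a})))\{b} ⊢ -a-> v4
  v4 = (rec X. b.(a.a.X)\{b} + a.(b.X + (0 + 0) + (a.0)\{a}))\{b} ⊢ -a-> v5
  v5 = (b.(rec X. b.(a.a.X)\{b} + a.(b.X + (0 + 0) + (a.0)\{a})) + (0 + 0) + (a.0)\{a})\{b} ⊢ ·
Trace ⟨bb⟩ through P, begin at {u0}:
  [1] b ⇒ {u1, u2}
  [2] b ⇒ {u0}
  — P admits the full trace.
Trace ⟨bb⟩ through Q, begin at {v0}:
  [1] b ⇒ {v2}
  [2] b ⇒ ∅ (Q stuck)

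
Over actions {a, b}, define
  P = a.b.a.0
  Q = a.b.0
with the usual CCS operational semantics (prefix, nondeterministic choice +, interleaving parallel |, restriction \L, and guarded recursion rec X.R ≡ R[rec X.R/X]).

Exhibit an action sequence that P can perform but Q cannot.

P's transition system — 4 states:
  m0 = a.b.a.0 has moves =a=> m1
  m1 = b.a.0 has moves =b=> m2
  m2 = a.0 has moves =a=> m3
  m3 = 0 has moves deadlocked
Q's transition system — 3 states:
  n0 = a.b.0 has moves =a=> n1
  n1 = b.0 has moves =b=> n2
  n2 = 0 has moves deadlocked
Trace ⟨aba⟩ through P, begin at {m0}:
  [1] a ⇒ {m1}
  [2] b ⇒ {m2}
  [3] a ⇒ {m3}
  — P admits the full trace.
Trace ⟨aba⟩ through Q, begin at {n0}:
  [1] a ⇒ {n1}
  [2] b ⇒ {n2}
  [3] a ⇒ ∅ (Q stuck)

aba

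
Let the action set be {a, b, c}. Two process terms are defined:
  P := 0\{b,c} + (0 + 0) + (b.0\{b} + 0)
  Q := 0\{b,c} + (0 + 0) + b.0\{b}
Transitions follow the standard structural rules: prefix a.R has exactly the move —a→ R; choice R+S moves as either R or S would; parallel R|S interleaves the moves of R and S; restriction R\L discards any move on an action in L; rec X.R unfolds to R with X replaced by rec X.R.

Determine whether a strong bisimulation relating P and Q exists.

P's transition system — 2 states:
  p0 = 0\{b,c} + (0 + 0) + (b.0\{b} + 0) → =b=> p1
  p1 = 0\{b} → stopped
Q's transition system — 2 states:
  q0 = 0\{b,c} + (0 + 0) + b.0\{b} → =b=> q1
  q1 = 0\{b} → stopped
Partition-refinement fixed point:
  B0 = {p0, q0}
  B1 = {p1, q1}
p0 ∈ B0, q0 ∈ B0 → same block

bisimilar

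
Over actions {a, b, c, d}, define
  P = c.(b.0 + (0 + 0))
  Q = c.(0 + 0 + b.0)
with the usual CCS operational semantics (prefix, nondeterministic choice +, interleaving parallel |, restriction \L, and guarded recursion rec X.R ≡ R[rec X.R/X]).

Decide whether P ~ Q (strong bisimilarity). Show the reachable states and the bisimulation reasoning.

P ~ Q

LTS(P): 3 reachable states
  m0 = c.(b.0 + (0 + 0)) has moves =c=> m1
  m1 = b.0 + (0 + 0) has moves =b=> m2
  m2 = 0 has moves ·
LTS(Q): 3 reachable states
  n0 = c.(0 + 0 + b.0) has moves =c=> n1
  n1 = 0 + 0 + b.0 has moves =b=> n2
  n2 = 0 has moves ·
Coarsest stable partition (strong bisimilarity classes):
  B0 = {m0, n0}
  B1 = {m1, n1}
  B2 = {m2, n2}
m0 ∈ B0, n0 ∈ B0 → same block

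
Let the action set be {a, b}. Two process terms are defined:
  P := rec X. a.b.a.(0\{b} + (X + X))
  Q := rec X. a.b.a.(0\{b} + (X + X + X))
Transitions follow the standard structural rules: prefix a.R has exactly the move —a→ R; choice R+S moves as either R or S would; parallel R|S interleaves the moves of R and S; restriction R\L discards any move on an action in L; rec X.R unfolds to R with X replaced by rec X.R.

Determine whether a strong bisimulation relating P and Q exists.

YES

Reachable graph of P (4 states):
  s0 = rec X. a.b.a.(0\{b} + (X + X)) has moves —a→ s1
  s1 = b.a.(0\{b} + ((rec X. a.b.a.(0\{b} + (X + X))) + (rec X. a.b.a.(0\{b} + (X + X))))) has moves —b→ s2
  s2 = a.(0\{b} + ((rec X. a.b.a.(0\{b} + (X + X))) + (rec X. a.b.a.(0\{b} + (X + X))))) has moves —a→ s3
  s3 = 0\{b} + ((rec X. a.b.a.(0\{b} + (X + X))) + (rec X. a.b.a.(0\{b} + (X + X)))) has moves —a→ s1
Reachable graph of Q (4 states):
  t0 = rec X. a.b.a.(0\{b} + (X + X + X)) has moves —a→ t1
  t1 = b.a.(0\{b} + ((rec X. a.b.a.(0\{b} + (X + X + X))) + (rec X. a.b.a.(0\{b} + (X + X + X))) + (rec X. a.b.a.(0\{b} + (X + X + X))))) has moves —b→ t2
  t2 = a.(0\{b} + ((rec X. a.b.a.(0\{b} + (X + X + X))) + (rec X. a.b.a.(0\{b} + (X + X + X))) + (rec X. a.b.a.(0\{b} + (X + X + X))))) has moves —a→ t3
  t3 = 0\{b} + ((rec X. a.b.a.(0\{b} + (X + X + X))) + (rec X. a.b.a.(0\{b} + (X + X + X))) + (rec X. a.b.a.(0\{b} + (X + X + X)))) has moves —a→ t1
Bisimilarity quotient blocks:
  B0 = {s0, s3, t0, t3}
  B1 = {s1, t1}
  B2 = {s2, t2}
s0 ∈ B0, t0 ∈ B0 → same block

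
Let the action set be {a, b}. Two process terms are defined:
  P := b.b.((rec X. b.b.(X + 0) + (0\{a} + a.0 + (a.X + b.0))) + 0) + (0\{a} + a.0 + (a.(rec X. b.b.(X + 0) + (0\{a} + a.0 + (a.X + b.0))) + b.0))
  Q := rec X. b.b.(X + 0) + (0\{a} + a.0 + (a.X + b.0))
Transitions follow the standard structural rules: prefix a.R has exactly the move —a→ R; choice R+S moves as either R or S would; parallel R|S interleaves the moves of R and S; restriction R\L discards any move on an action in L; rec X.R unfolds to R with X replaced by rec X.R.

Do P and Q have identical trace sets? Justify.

Reachable graph of P (5 states):
  m0 = b.b.((rec X. b.b.(X + 0) + (0\{a} + a.0 + (a.X + b.0))) + 0) + (0\{a} + a.0 + (a.(rec X. b.b.(X + 0) + (0\{a} + a.0 + (a.X + b.0))) + b.0)) → —a→ m1, —a→ m2, —b→ m1, —b→ m3
  m1 = 0 → stopped
  m2 = rec X. b.b.(X + 0) + (0\{a} + a.0 + (a.X + b.0)) → —a→ m1, —a→ m2, —b→ m1, —b→ m3
  m3 = b.((rec X. b.b.(X + 0) + (0\{a} + a.0 + (a.X + b.0))) + 0) → —b→ m4
  m4 = (rec X. b.b.(X + 0) + (0\{a} + a.0 + (a.X + b.0))) + 0 → —a→ m1, —a→ m2, —b→ m1, —b→ m3
Reachable graph of Q (4 states):
  n0 = rec X. b.b.(X + 0) + (0\{a} + a.0 + (a.X + b.0)) → —a→ n0, —a→ n1, —b→ n1, —b→ n2
  n1 = 0 → stopped
  n2 = b.((rec X. b.b.(X + 0) + (0\{a} + a.0 + (a.X + b.0))) + 0) → —b→ n3
  n3 = (rec X. b.b.(X + 0) + (0\{a} + a.0 + (a.X + b.0))) + 0 → —a→ n0, —a→ n1, —b→ n1, —b→ n2
Coarsest stable partition (strong bisimilarity classes):
  B0 = {m0, m2, m4, n0, n3}
  B1 = {m1, n1}
  B2 = {m3, n2}
m0 ∈ B0, n0 ∈ B0 → same block
Bisimilar ⇒ trace-equivalent.

YES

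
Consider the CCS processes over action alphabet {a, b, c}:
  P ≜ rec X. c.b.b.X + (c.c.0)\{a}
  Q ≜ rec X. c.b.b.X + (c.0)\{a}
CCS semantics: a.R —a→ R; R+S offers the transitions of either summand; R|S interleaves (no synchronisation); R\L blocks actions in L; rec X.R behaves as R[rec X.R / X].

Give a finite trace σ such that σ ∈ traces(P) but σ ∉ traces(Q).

P's transition system — 5 states:
  s0 = rec X. c.b.b.X + (c.c.0)\{a} has moves -c-> s1, -c-> s2
  s1 = (c.0)\{a} has moves -c-> s3
  s2 = b.b.(rec X. c.b.b.X + (c.c.0)\{a}) has moves -b-> s4
  s3 = 0\{a} has moves deadlocked
  s4 = b.(rec X. c.b.b.X + (c.c.0)\{a}) has moves -b-> s0
Q's transition system — 4 states:
  t0 = rec X. c.b.b.X + (c.0)\{a} has moves -c-> t1, -c-> t2
  t1 = 0\{a} has moves deadlocked
  t2 = b.b.(rec X. c.b.b.X + (c.0)\{a}) has moves -b-> t3
  t3 = b.(rec X. c.b.b.X + (c.0)\{a}) has moves -b-> t0
Trace ⟨cc⟩ through P, begin at {s0}:
  step 1 (c): {s1, s2}
  step 2 (c): {s3}
  P completes σ.
Trace ⟨cc⟩ through Q, begin at {t0}:
  step 1 (c): {t1, t2}
  step 2 (c): no successor for Q

cc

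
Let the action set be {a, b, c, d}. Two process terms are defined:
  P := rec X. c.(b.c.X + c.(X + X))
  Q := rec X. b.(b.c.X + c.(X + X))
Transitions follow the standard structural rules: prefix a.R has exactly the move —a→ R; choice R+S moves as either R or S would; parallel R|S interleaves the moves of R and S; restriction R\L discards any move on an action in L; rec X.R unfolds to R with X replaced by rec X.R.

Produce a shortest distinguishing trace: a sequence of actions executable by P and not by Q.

c

LTS(P): 4 reachable states
  u0 = rec X. c.(b.c.X + c.(X + X)) ⊢ -c-> u1
  u1 = b.c.(rec X. c.(b.c.X + c.(X + X))) + c.((rec X. c.(b.c.X + c.(X + X))) + (rec X. c.(b.c.X + c.(X + X)))) ⊢ -b-> u2, -c-> u3
  u2 = c.(rec X. c.(b.c.X + c.(X + X))) ⊢ -c-> u0
  u3 = (rec X. c.(b.c.X + c.(X + X))) + (rec X. c.(b.c.X + c.(X + X))) ⊢ -c-> u1
LTS(Q): 4 reachable states
  v0 = rec X. b.(b.c.X + c.(X + X)) ⊢ -b-> v1
  v1 = b.c.(rec X. b.(b.c.X + c.(X + X))) + c.((rec X. b.(b.c.X + c.(X + X))) + (rec X. b.(b.c.X + c.(X + X)))) ⊢ -b-> v2, -c-> v3
  v2 = c.(rec X. b.(b.c.X + c.(X + X))) ⊢ -c-> v0
  v3 = (rec X. b.(b.c.X + c.(X + X))) + (rec X. b.(b.c.X + c.(X + X))) ⊢ -b-> v1
Run σ = ⟨c⟩ on P: start {u0}
  after c @ step 1: {u1}
  — P admits the full trace.
Run σ = ⟨c⟩ on Q: start {v0}
  after c @ step 1: no successor for Q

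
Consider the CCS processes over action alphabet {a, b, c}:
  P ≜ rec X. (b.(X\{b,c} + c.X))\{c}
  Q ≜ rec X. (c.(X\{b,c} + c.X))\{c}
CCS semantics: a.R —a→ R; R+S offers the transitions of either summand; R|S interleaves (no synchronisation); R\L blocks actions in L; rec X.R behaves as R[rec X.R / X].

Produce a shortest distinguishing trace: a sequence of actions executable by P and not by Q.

b

LTS(P): 2 reachable states
  m0 = rec X. (b.(X\{b,c} + c.X))\{c} :: —b→ m1
  m1 = ((rec X. (b.(X\{b,c} + c.X))\{c})\{b,c} + c.(rec X. (b.(X\{b,c} + c.X))\{c}))\{c} :: stopped
LTS(Q): 1 reachable states
  n0 = rec X. (c.(X\{b,c} + c.X))\{c} :: stopped
Trace ⟨b⟩ through P, begin at {m0}:
  after b @ step 1: {m1}
  P completes σ.
Trace ⟨b⟩ through Q, begin at {n0}:
  after b @ step 1: ∅  — Q cannot continue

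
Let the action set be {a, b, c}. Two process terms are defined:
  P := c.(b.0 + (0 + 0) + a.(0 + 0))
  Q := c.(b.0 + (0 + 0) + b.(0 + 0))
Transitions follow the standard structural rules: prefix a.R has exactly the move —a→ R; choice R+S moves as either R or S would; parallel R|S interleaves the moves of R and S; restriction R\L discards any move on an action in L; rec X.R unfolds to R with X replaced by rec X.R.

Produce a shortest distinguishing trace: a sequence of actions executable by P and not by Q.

Reachable graph of P (4 states):
  u0 = c.(b.0 + (0 + 0) + a.(0 + 0)) → --c--▸ u1
  u1 = b.0 + (0 + 0) + a.(0 + 0) → --a--▸ u2, --b--▸ u3
  u2 = 0 + 0 → ·
  u3 = 0 → ·
Reachable graph of Q (4 states):
  v0 = c.(b.0 + (0 + 0) + b.(0 + 0)) → --c--▸ v1
  v1 = b.0 + (0 + 0) + b.(0 + 0) → --b--▸ v2, --b--▸ v3
  v2 = 0 → ·
  v3 = 0 + 0 → ·
Trace ⟨ca⟩ through P, begin at {u0}:
  [1] c ⇒ {u1}
  [2] a ⇒ {u2}
  — P admits the full trace.
Trace ⟨ca⟩ through Q, begin at {v0}:
  [1] c ⇒ {v1}
  [2] a ⇒ no successor for Q

ca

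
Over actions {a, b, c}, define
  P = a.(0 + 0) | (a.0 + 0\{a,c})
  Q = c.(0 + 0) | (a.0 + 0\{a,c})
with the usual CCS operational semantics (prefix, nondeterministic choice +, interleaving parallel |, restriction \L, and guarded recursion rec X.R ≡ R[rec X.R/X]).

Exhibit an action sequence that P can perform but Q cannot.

LTS(P): 4 reachable states
  u0 = a.(0 + 0) | (a.0 + 0\{a,c}) ⊢ ··a··> u1, ··a··> u2
  u1 = (0 + 0) | (a.0 + 0\{a,c}) ⊢ ··a··> u3
  u2 = a.(0 + 0) | 0 ⊢ ··a··> u3
  u3 = (0 + 0) | 0 ⊢ ∅
LTS(Q): 4 reachable states
  v0 = c.(0 + 0) | (a.0 + 0\{a,c}) ⊢ ··a··> v1, ··c··> v2
  v1 = c.(0 + 0) | 0 ⊢ ··c··> v3
  v2 = (0 + 0) | (a.0 + 0\{a,c}) ⊢ ··a··> v3
  v3 = (0 + 0) | 0 ⊢ ∅
Executing aa from P (initial set {u0}):
  [1] a ⇒ {u1, u2}
  [2] a ⇒ {u3}
  P completes σ.
Executing aa from Q (initial set {v0}):
  [1] a ⇒ {v1}
  [2] a ⇒ ∅ (Q stuck)

aa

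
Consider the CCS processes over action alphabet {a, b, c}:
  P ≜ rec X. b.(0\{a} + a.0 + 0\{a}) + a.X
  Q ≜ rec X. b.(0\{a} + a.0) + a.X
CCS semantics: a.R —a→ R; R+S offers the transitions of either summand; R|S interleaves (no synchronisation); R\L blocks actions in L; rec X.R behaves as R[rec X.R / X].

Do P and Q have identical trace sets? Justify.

traces(P) = traces(Q)

P's transition system — 3 states:
  m0 = rec X. b.(0\{a} + a.0 + 0\{a}) + a.X has moves —a→ m0, —b→ m1
  m1 = 0\{a} + a.0 + 0\{a} has moves —a→ m2
  m2 = 0 has moves deadlocked
Q's transition system — 3 states:
  n0 = rec X. b.(0\{a} + a.0) + a.X has moves —a→ n0, —b→ n1
  n1 = 0\{a} + a.0 has moves —a→ n2
  n2 = 0 has moves deadlocked
Bisimilarity quotient blocks:
  B0 = {m0, n0}
  B1 = {m1, n1}
  B2 = {m2, n2}
m0 ∈ B0, n0 ∈ B0 → same block
Bisimilar ⇒ trace-equivalent.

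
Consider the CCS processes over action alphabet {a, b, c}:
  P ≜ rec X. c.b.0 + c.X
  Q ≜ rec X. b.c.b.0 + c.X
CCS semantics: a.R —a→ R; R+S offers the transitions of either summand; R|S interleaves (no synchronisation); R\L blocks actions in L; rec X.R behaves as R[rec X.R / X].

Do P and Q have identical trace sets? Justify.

trace-distinct — witness ⟨b⟩

LTS(P): 3 reachable states
  m0 = rec X. c.b.0 + c.X has moves --c--▸ m0, --c--▸ m1
  m1 = b.0 has moves --b--▸ m2
  m2 = 0 has moves ∅
LTS(Q): 4 reachable states
  n0 = rec X. b.c.b.0 + c.X has moves --b--▸ n1, --c--▸ n0
  n1 = c.b.0 has moves --c--▸ n2
  n2 = b.0 has moves --b--▸ n3
  n3 = 0 has moves ∅
Run σ = ⟨b⟩ on Q: start {n0}
  step 1 (b): {n1}
  Q completes σ.
Run σ = ⟨b⟩ on P: start {m0}
  step 1 (b): ∅  — P cannot continue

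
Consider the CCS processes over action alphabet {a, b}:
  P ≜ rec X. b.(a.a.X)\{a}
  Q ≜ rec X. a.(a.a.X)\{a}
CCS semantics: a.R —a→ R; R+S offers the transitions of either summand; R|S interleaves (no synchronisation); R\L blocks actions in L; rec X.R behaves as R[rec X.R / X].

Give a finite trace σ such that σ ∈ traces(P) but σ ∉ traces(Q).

P's transition system — 2 states:
  p0 = rec X. b.(a.a.X)\{a} | ··b··> p1
  p1 = (a.a.(rec X. b.(a.a.X)\{a}))\{a} | ·
Q's transition system — 2 states:
  q0 = rec X. a.(a.a.X)\{a} | ··a··> q1
  q1 = (a.a.(rec X. a.(a.a.X)\{a}))\{a} | ·
Executing b from P (initial set {p0}):
  step 1 (b): {p1}
  — P admits the full trace.
Executing b from Q (initial set {q0}):
  step 1 (b): no successor for Q

b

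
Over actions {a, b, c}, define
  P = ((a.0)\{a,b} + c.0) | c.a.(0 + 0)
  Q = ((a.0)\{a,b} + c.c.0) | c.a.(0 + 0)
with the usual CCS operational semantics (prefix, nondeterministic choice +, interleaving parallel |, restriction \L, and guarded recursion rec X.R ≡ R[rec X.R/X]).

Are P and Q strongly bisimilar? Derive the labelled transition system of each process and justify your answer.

LTS(P): 6 reachable states
  m0 = ((a.0)\{a,b} + c.0) | c.a.(0 + 0) ⊢ ··c··> m1, ··c··> m2
  m1 = ((a.0)\{a,b} + c.0) | a.(0 + 0) ⊢ ··a··> m3, ··c··> m4
  m2 = 0 | c.a.(0 + 0) ⊢ ··c··> m4
  m3 = ((a.0)\{a,b} + c.0) | (0 + 0) ⊢ ··c··> m5
  m4 = 0 | a.(0 + 0) ⊢ ··a··> m5
  m5 = 0 | (0 + 0) ⊢ ·
LTS(Q): 9 reachable states
  n0 = ((a.0)\{a,b} + c.c.0) | c.a.(0 + 0) ⊢ ··c··> n1, ··c··> n2
  n1 = ((a.0)\{a,b} + c.c.0) | a.(0 + 0) ⊢ ··a··> n3, ··c··> n4
  n2 = c.0 | c.a.(0 + 0) ⊢ ··c··> n4, ··c··> n5
  n3 = ((a.0)\{a,b} + c.c.0) | (0 + 0) ⊢ ··c··> n6
  n4 = c.0 | a.(0 + 0) ⊢ ··a··> n6, ··c··> n7
  n5 = 0 | c.a.(0 + 0) ⊢ ··c··> n7
  n6 = c.0 | (0 + 0) ⊢ ··c··> n8
  n7 = 0 | a.(0 + 0) ⊢ ··a··> n8
  n8 = 0 | (0 + 0) ⊢ ·
Partition-refinement fixed point:
  B0 = {m0, n2}
  B1 = {m1, n4}
  B2 = {m3, n6}
  B3 = {m5, n8}
  B4 = {m4, n7}
  B5 = {m2, n5}
  B6 = {n0}
  B7 = {n1}
  B8 = {n3}
m0 ∈ B0, n0 ∈ B6 → different blocks

not bisimilar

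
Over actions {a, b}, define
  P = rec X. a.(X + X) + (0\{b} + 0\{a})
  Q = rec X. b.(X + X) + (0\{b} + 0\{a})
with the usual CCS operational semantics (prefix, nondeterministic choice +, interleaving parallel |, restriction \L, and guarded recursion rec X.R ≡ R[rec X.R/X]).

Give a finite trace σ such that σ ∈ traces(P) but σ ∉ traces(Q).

LTS(P): 2 reachable states
  p0 = rec X. a.(X + X) + (0\{b} + 0\{a}) has moves --a--▸ p1
  p1 = (rec X. a.(X + X) + (0\{b} + 0\{a})) + (rec X. a.(X + X) + (0\{b} + 0\{a})) has moves --a--▸ p1
LTS(Q): 2 reachable states
  q0 = rec X. b.(X + X) + (0\{b} + 0\{a}) has moves --b--▸ q1
  q1 = (rec X. b.(X + X) + (0\{b} + 0\{a})) + (rec X. b.(X + X) + (0\{b} + 0\{a})) has moves --b--▸ q1
Run σ = ⟨a⟩ on P: start {p0}
  after a @ step 1: {p1}
  — P admits the full trace.
Run σ = ⟨a⟩ on Q: start {q0}
  after a @ step 1: no successor for Q

a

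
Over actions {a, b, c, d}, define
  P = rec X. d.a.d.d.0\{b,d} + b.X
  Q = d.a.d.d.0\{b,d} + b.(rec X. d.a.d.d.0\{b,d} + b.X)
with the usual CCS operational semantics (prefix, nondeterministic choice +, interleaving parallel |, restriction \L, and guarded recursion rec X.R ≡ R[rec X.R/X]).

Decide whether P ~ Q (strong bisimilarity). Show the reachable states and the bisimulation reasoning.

P's transition system — 5 states:
  u0 = rec X. d.a.d.d.0\{b,d} + b.X :: ··b··> u0, ··d··> u1
  u1 = a.d.d.0\{b,d} :: ··a··> u2
  u2 = d.d.0\{b,d} :: ··d··> u3
  u3 = d.0\{b,d} :: ··d··> u4
  u4 = 0\{b,d} :: (no moves)
Q's transition system — 6 states:
  v0 = d.a.d.d.0\{b,d} + b.(rec X. d.a.d.d.0\{b,d} + b.X) :: ··b··> v1, ··d··> v2
  v1 = rec X. d.a.d.d.0\{b,d} + b.X :: ··b··> v1, ··d··> v2
  v2 = a.d.d.0\{b,d} :: ··a··> v3
  v3 = d.d.0\{b,d} :: ··d··> v4
  v4 = d.0\{b,d} :: ··d··> v5
  v5 = 0\{b,d} :: (no moves)
Bisimilarity quotient blocks:
  B0 = {u0, v0, v1}
  B1 = {u1, v2}
  B2 = {u2, v3}
  B3 = {u3, v4}
  B4 = {u4, v5}
u0 ∈ B0, v0 ∈ B0 → same block

YES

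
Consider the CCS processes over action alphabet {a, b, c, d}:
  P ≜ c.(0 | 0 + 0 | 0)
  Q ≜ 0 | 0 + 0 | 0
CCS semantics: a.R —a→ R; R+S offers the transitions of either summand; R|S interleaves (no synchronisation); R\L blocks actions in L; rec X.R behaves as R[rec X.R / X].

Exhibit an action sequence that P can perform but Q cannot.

LTS(P): 2 reachable states
  m0 = c.(0 | 0 + 0 | 0) → --c--▸ m1
  m1 = 0 | 0 + 0 | 0 → deadlocked
LTS(Q): 1 reachable states
  n0 = 0 | 0 + 0 | 0 → deadlocked
Trace ⟨c⟩ through P, begin at {m0}:
  after c @ step 1: {m1}
  P completes σ.
Trace ⟨c⟩ through Q, begin at {n0}:
  after c @ step 1: ∅ (Q stuck)

c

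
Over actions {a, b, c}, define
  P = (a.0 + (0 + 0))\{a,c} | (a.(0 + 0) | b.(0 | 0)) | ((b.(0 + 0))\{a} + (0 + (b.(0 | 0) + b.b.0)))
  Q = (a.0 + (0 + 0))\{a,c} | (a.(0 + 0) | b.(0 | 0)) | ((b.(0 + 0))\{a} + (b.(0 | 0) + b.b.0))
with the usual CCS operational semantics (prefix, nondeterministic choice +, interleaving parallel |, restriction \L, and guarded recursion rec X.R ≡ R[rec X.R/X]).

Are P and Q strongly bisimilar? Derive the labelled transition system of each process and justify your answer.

P's transition system — 20 states:
  u0 = (a.0 + (0 + 0))\{a,c} | (a.(0 + 0) | b.(0 | 0)) | ((b.(0 + 0))\{a} + (0 + (b.(0 | 0) + b.b.0))) | —a→ u1, —b→ u2, —b→ u3, —b→ u4, —b→ u5
  u1 = (a.0 + (0 + 0))\{a,c} | ((0 + 0) | b.(0 | 0)) | ((b.(0 + 0))\{a} + (0 + (b.(0 | 0) + b.b.0))) | —b→ u6, —b→ u7, —b→ u8, —b→ u9
  u2 = (a.0 + (0 + 0))\{a,c} | (a.(0 + 0) | (0 | 0)) | ((b.(0 + 0))\{a} + (0 + (b.(0 | 0) + b.b.0))) | —a→ u6, —b→ u10, —b→ u11, —b→ u12
  u3 = (a.0 + (0 + 0))\{a,c} | (a.(0 + 0) | b.(0 | 0)) | (0 + 0)\{a} | —a→ u7, —b→ u10
  u4 = (a.0 + (0 + 0))\{a,c} | (a.(0 + 0) | b.(0 | 0)) | (0 | 0) | —a→ u8, —b→ u11
  u5 = (a.0 + (0 + 0))\{a,c} | (a.(0 + 0) | b.(0 | 0)) | b.0 | —a→ u9, —b→ u12, —b→ u13
  u6 = (a.0 + (0 + 0))\{a,c} | ((0 + 0) | (0 | 0)) | ((b.(0 + 0))\{a} + (0 + (b.(0 | 0) + b.b.0))) | —b→ u14, —b→ u15, —b→ u16
  u7 = (a.0 + (0 + 0))\{a,c} | ((0 + 0) | b.(0 | 0)) | (0 + 0)\{a} | —b→ u14
  u8 = (a.0 + (0 + 0))\{a,c} | ((0 + 0) | b.(0 | 0)) | (0 | 0) | —b→ u15
  u9 = (a.0 + (0 + 0))\{a,c} | ((0 + 0) | b.(0 | 0)) | b.0 | —b→ u16, —b→ u17
  u10 = (a.0 + (0 + 0))\{a,c} | (a.(0 + 0) | (0 | 0)) | (0 + 0)\{a} | —a→ u14
  u11 = (a.0 + (0 + 0))\{a,c} | (a.(0 + 0) | (0 | 0)) | (0 | 0) | —a→ u15
  u12 = (a.0 + (0 + 0))\{a,c} | (a.(0 + 0) | (0 | 0)) | b.0 | —a→ u16, —b→ u18
  u13 = (a.0 + (0 + 0))\{a,c} | (a.(0 + 0) | b.(0 | 0)) | 0 | —a→ u17, —b→ u18
  u14 = (a.0 + (0 + 0))\{a,c} | ((0 + 0) | (0 | 0)) | (0 + 0)\{a} | ∅
  u15 = (a.0 + (0 + 0))\{a,c} | ((0 + 0) | (0 | 0)) | (0 | 0) | ∅
  u16 = (a.0 + (0 + 0))\{a,c} | ((0 + 0) | (0 | 0)) | b.0 | —b→ u19
  u17 = (a.0 + (0 + 0))\{a,c} | ((0 + 0) | b.(0 | 0)) | 0 | —b→ u19
  u18 = (a.0 + (0 + 0))\{a,c} | (a.(0 + 0) | (0 | 0)) | 0 | —a→ u19
  u19 = (a.0 + (0 + 0))\{a,c} | ((0 + 0) | (0 | 0)) | 0 | ∅
Q's transition system — 20 states:
  v0 = (a.0 + (0 + 0))\{a,c} | (a.(0 + 0) | b.(0 | 0)) | ((b.(0 + 0))\{a} + (b.(0 | 0) + b.b.0)) | —a→ v1, —b→ v2, —b→ v3, —b→ v4, —b→ v5
  v1 = (a.0 + (0 + 0))\{a,c} | ((0 + 0) | b.(0 | 0)) | ((b.(0 + 0))\{a} + (b.(0 | 0) + b.b.0)) | —b→ v6, —b→ v7, —b→ v8, —b→ v9
  v2 = (a.0 + (0 + 0))\{a,c} | (a.(0 + 0) | (0 | 0)) | ((b.(0 + 0))\{a} + (b.(0 | 0) + b.b.0)) | —a→ v6, —b→ v10, —b→ v11, —b→ v12
  v3 = (a.0 + (0 + 0))\{a,c} | (a.(0 + 0) | b.(0 | 0)) | (0 + 0)\{a} | —a→ v7, —b→ v10
  v4 = (a.0 + (0 + 0))\{a,c} | (a.(0 + 0) | b.(0 | 0)) | (0 | 0) | —a→ v8, —b→ v11
  v5 = (a.0 + (0 + 0))\{a,c} | (a.(0 + 0) | b.(0 | 0)) | b.0 | —a→ v9, —b→ v12, —b→ v13
  v6 = (a.0 + (0 + 0))\{a,c} | ((0 + 0) | (0 | 0)) | ((b.(0 + 0))\{a} + (b.(0 | 0) + b.b.0)) | —b→ v14, —b→ v15, —b→ v16
  v7 = (a.0 + (0 + 0))\{a,c} | ((0 + 0) | b.(0 | 0)) | (0 + 0)\{a} | —b→ v14
  v8 = (a.0 + (0 + 0))\{a,c} | ((0 + 0) | b.(0 | 0)) | (0 | 0) | —b→ v15
  v9 = (a.0 + (0 + 0))\{a,c} | ((0 + 0) | b.(0 | 0)) | b.0 | —b→ v16, —b→ v17
  v10 = (a.0 + (0 + 0))\{a,c} | (a.(0 + 0) | (0 | 0)) | (0 + 0)\{a} | —a→ v14
  v11 = (a.0 + (0 + 0))\{a,c} | (a.(0 + 0) | (0 | 0)) | (0 | 0) | —a→ v15
  v12 = (a.0 + (0 + 0))\{a,c} | (a.(0 + 0) | (0 | 0)) | b.0 | —a→ v16, —b→ v18
  v13 = (a.0 + (0 + 0))\{a,c} | (a.(0 + 0) | b.(0 | 0)) | 0 | —a→ v17, —b→ v18
  v14 = (a.0 + (0 + 0))\{a,c} | ((0 + 0) | (0 | 0)) | (0 + 0)\{a} | ∅
  v15 = (a.0 + (0 + 0))\{a,c} | ((0 + 0) | (0 | 0)) | (0 | 0) | ∅
  v16 = (a.0 + (0 + 0))\{a,c} | ((0 + 0) | (0 | 0)) | b.0 | —b→ v19
  v17 = (a.0 + (0 + 0))\{a,c} | ((0 + 0) | b.(0 | 0)) | 0 | —b→ v19
  v18 = (a.0 + (0 + 0))\{a,c} | (a.(0 + 0) | (0 | 0)) | 0 | —a→ v19
  v19 = (a.0 + (0 + 0))\{a,c} | ((0 + 0) | (0 | 0)) | 0 | ∅
Coarsest stable partition (strong bisimilarity classes):
  B0 = {u0, v0}
  B1 = {u2, v2}
  B2 = {u10, u11, u18, v10, v11, v18}
  B3 = {u14, u15, u19, v14, v15, v19}
  B4 = {u12, u13, u3, u4, v12, v13, v3, v4}
  B5 = {u16, u17, u7, u8, v16, v17, v7, v8}
  B6 = {u6, v6}
  B7 = {u1, v1}
  B8 = {u9, v9}
  B9 = {u5, v5}
u0 ∈ B0, v0 ∈ B0 → same block

YES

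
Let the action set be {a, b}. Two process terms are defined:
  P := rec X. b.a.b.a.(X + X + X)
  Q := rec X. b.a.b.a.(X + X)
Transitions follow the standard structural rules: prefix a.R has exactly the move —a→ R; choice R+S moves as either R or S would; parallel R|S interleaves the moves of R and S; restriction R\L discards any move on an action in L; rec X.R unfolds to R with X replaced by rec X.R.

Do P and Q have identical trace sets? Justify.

traces(P) = traces(Q)

P's transition system — 5 states:
  u0 = rec X. b.a.b.a.(X + X + X) has moves -b-> u1
  u1 = a.b.a.((rec X. b.a.b.a.(X + X + X)) + (rec X. b.a.b.a.(X + X + X)) + (rec X. b.a.b.a.(X + X + X))) has moves -a-> u2
  u2 = b.a.((rec X. b.a.b.a.(X + X + X)) + (rec X. b.a.b.a.(X + X + X)) + (rec X. b.a.b.a.(X + X + X))) has moves -b-> u3
  u3 = a.((rec X. b.a.b.a.(X + X + X)) + (rec X. b.a.b.a.(X + X + X)) + (rec X. b.a.b.a.(X + X + X))) has moves -a-> u4
  u4 = (rec X. b.a.b.a.(X + X + X)) + (rec X. b.a.b.a.(X + X + X)) + (rec X. b.a.b.a.(X + X + X)) has moves -b-> u1
Q's transition system — 5 states:
  v0 = rec X. b.a.b.a.(X + X) has moves -b-> v1
  v1 = a.b.a.((rec X. b.a.b.a.(X + X)) + (rec X. b.a.b.a.(X + X))) has moves -a-> v2
  v2 = b.a.((rec X. b.a.b.a.(X + X)) + (rec X. b.a.b.a.(X + X))) has moves -b-> v3
  v3 = a.((rec X. b.a.b.a.(X + X)) + (rec X. b.a.b.a.(X + X))) has moves -a-> v4
  v4 = (rec X. b.a.b.a.(X + X)) + (rec X. b.a.b.a.(X + X)) has moves -b-> v1
Bisimilarity quotient blocks:
  B0 = {u0, u2, u4, v0, v2, v4}
  B1 = {u1, u3, v1, v3}
u0 ∈ B0, v0 ∈ B0 → same block
Bisimilar ⇒ trace-equivalent.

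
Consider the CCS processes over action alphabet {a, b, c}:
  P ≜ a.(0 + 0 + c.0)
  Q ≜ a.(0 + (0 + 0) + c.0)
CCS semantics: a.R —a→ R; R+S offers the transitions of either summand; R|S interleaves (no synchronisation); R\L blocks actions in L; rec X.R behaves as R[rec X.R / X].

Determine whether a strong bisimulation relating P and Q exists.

P's transition system — 3 states:
  s0 = a.(0 + 0 + c.0) ⊢ --a--▸ s1
  s1 = 0 + 0 + c.0 ⊢ --c--▸ s2
  s2 = 0 ⊢ (no moves)
Q's transition system — 3 states:
  t0 = a.(0 + (0 + 0) + c.0) ⊢ --a--▸ t1
  t1 = 0 + (0 + 0) + c.0 ⊢ --c--▸ t2
  t2 = 0 ⊢ (no moves)
Partition-refinement fixed point:
  B0 = {s0, t0}
  B1 = {s1, t1}
  B2 = {s2, t2}
s0 ∈ B0, t0 ∈ B0 → same block

P ~ Q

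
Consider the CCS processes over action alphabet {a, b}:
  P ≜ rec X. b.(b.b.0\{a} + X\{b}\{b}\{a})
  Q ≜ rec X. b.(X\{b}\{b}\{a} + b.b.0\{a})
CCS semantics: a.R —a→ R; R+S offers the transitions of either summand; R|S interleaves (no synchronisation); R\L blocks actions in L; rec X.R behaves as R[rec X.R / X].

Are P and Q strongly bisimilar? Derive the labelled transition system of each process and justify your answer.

P's transition system — 4 states:
  u0 = rec X. b.(b.b.0\{a} + X\{b}\{b}\{a}) ⊢ =b=> u1
  u1 = b.b.0\{a} + (rec X. b.(b.b.0\{a} + X\{b}\{b}\{a}))\{b}\{b}\{a} ⊢ =b=> u2
  u2 = b.0\{a} ⊢ =b=> u3
  u3 = 0\{a} ⊢ ·
Q's transition system — 4 states:
  v0 = rec X. b.(X\{b}\{b}\{a} + b.b.0\{a}) ⊢ =b=> v1
  v1 = (rec X. b.(X\{b}\{b}\{a} + b.b.0\{a}))\{b}\{b}\{a} + b.b.0\{a} ⊢ =b=> v2
  v2 = b.0\{a} ⊢ =b=> v3
  v3 = 0\{a} ⊢ ·
Partition-refinement fixed point:
  B0 = {u0, v0}
  B1 = {u1, v1}
  B2 = {u2, v2}
  B3 = {u3, v3}
u0 ∈ B0, v0 ∈ B0 → same block

YES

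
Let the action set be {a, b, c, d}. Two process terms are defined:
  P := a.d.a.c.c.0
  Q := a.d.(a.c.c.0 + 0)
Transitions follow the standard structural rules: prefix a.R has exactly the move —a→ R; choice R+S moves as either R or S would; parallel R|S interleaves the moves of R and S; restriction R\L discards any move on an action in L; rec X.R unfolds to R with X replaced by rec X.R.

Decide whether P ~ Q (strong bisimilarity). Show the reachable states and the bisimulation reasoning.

Reachable graph of P (6 states):
  m0 = a.d.a.c.c.0 ⊢ —a→ m1
  m1 = d.a.c.c.0 ⊢ —d→ m2
  m2 = a.c.c.0 ⊢ —a→ m3
  m3 = c.c.0 ⊢ —c→ m4
  m4 = c.0 ⊢ —c→ m5
  m5 = 0 ⊢ ∅
Reachable graph of Q (6 states):
  n0 = a.d.(a.c.c.0 + 0) ⊢ —a→ n1
  n1 = d.(a.c.c.0 + 0) ⊢ —d→ n2
  n2 = a.c.c.0 + 0 ⊢ —a→ n3
  n3 = c.c.0 ⊢ —c→ n4
  n4 = c.0 ⊢ —c→ n5
  n5 = 0 ⊢ ∅
Partition-refinement fixed point:
  B0 = {m0, n0}
  B1 = {m1, n1}
  B2 = {m2, n2}
  B3 = {m3, n3}
  B4 = {m4, n4}
  B5 = {m5, n5}
m0 ∈ B0, n0 ∈ B0 → same block

bisimilar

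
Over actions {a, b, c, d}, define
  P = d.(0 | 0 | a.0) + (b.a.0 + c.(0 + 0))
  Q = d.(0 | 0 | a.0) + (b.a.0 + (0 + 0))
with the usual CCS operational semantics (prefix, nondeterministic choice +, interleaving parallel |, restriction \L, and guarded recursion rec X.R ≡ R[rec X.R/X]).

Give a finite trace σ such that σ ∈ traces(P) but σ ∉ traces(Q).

P's transition system — 6 states:
  p0 = d.(0 | 0 | a.0) + (b.a.0 + c.(0 + 0)) has moves --b--▸ p1, --c--▸ p2, --d--▸ p3
  p1 = a.0 has moves --a--▸ p4
  p2 = 0 + 0 has moves ·
  p3 = 0 | 0 | a.0 has moves --a--▸ p5
  p4 = 0 has moves ·
  p5 = 0 | 0 | 0 has moves ·
Q's transition system — 5 states:
  q0 = d.(0 | 0 | a.0) + (b.a.0 + (0 + 0)) has moves --b--▸ q1, --d--▸ q2
  q1 = a.0 has moves --a--▸ q3
  q2 = 0 | 0 | a.0 has moves --a--▸ q4
  q3 = 0 has moves ·
  q4 = 0 | 0 | 0 has moves ·
Trace ⟨c⟩ through P, begin at {p0}:
  after c @ step 1: {p2}
  — P admits the full trace.
Trace ⟨c⟩ through Q, begin at {q0}:
  after c @ step 1: ∅ (Q stuck)

c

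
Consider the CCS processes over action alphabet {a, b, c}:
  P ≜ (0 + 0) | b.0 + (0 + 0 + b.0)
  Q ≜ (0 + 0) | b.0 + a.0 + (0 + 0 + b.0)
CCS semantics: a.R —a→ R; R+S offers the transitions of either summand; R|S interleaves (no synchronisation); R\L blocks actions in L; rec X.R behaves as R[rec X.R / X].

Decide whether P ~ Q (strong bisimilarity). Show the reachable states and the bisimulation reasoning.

P's transition system — 3 states:
  u0 = (0 + 0) | b.0 + (0 + 0 + b.0) → =b=> u1, =b=> u2
  u1 = (0 + 0) | 0 → ∅
  u2 = 0 → ∅
Q's transition system — 3 states:
  v0 = (0 + 0) | b.0 + a.0 + (0 + 0 + b.0) → =a=> v1, =b=> v1, =b=> v2
  v1 = 0 → ∅
  v2 = (0 + 0) | 0 → ∅
Bisimilarity quotient blocks:
  B0 = {u0}
  B1 = {u1, u2, v1, v2}
  B2 = {v0}
u0 ∈ B0, v0 ∈ B2 → different blocks

NO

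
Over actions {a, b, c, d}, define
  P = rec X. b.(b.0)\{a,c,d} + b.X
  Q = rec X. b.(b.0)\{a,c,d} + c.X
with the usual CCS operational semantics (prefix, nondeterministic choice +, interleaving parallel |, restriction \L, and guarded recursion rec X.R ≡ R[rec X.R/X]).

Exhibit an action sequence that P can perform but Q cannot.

LTS(P): 3 reachable states
  p0 = rec X. b.(b.0)\{a,c,d} + b.X → -b-> p0, -b-> p1
  p1 = (b.0)\{a,c,d} → -b-> p2
  p2 = 0\{a,c,d} → stopped
LTS(Q): 3 reachable states
  q0 = rec X. b.(b.0)\{a,c,d} + c.X → -b-> q1, -c-> q0
  q1 = (b.0)\{a,c,d} → -b-> q2
  q2 = 0\{a,c,d} → stopped
Run σ = ⟨bbb⟩ on P: start {p0}
  step 1 (b): {p0, p1}
  step 2 (b): {p0, p1, p2}
  step 3 (b): {p0, p1, p2}
  — P admits the full trace.
Run σ = ⟨bbb⟩ on Q: start {q0}
  step 1 (b): {q1}
  step 2 (b): {q2}
  step 3 (b): no successor for Q

bbb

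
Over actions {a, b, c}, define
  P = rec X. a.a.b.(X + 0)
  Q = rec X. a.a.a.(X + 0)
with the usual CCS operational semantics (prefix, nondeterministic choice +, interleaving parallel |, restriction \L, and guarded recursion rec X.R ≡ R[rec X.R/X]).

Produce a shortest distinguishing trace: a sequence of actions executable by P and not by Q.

LTS(P): 4 reachable states
  s0 = rec X. a.a.b.(X + 0) ⊢ -a-> s1
  s1 = a.b.((rec X. a.a.b.(X + 0)) + 0) ⊢ -a-> s2
  s2 = b.((rec X. a.a.b.(X + 0)) + 0) ⊢ -b-> s3
  s3 = (rec X. a.a.b.(X + 0)) + 0 ⊢ -a-> s1
LTS(Q): 4 reachable states
  t0 = rec X. a.a.a.(X + 0) ⊢ -a-> t1
  t1 = a.a.((rec X. a.a.a.(X + 0)) + 0) ⊢ -a-> t2
  t2 = a.((rec X. a.a.a.(X + 0)) + 0) ⊢ -a-> t3
  t3 = (rec X. a.a.a.(X + 0)) + 0 ⊢ -a-> t1
Executing aab from P (initial set {s0}):
  after a @ step 1: {s1}
  after a @ step 2: {s2}
  after b @ step 3: {s3}
  P completes σ.
Executing aab from Q (initial set {t0}):
  after a @ step 1: {t1}
  after a @ step 2: {t2}
  after b @ step 3: ∅ (Q stuck)

aab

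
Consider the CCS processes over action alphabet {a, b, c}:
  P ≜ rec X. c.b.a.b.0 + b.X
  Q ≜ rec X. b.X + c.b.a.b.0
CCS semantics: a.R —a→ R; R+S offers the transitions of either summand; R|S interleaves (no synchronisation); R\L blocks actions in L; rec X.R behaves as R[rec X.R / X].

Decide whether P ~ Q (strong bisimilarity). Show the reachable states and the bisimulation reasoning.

P's transition system — 5 states:
  u0 = rec X. c.b.a.b.0 + b.X :: -b-> u0, -c-> u1
  u1 = b.a.b.0 :: -b-> u2
  u2 = a.b.0 :: -a-> u3
  u3 = b.0 :: -b-> u4
  u4 = 0 :: deadlocked
Q's transition system — 5 states:
  v0 = rec X. b.X + c.b.a.b.0 :: -b-> v0, -c-> v1
  v1 = b.a.b.0 :: -b-> v2
  v2 = a.b.0 :: -a-> v3
  v3 = b.0 :: -b-> v4
  v4 = 0 :: deadlocked
Coarsest stable partition (strong bisimilarity classes):
  B0 = {u0, v0}
  B1 = {u1, v1}
  B2 = {u2, v2}
  B3 = {u3, v3}
  B4 = {u4, v4}
u0 ∈ B0, v0 ∈ B0 → same block

YES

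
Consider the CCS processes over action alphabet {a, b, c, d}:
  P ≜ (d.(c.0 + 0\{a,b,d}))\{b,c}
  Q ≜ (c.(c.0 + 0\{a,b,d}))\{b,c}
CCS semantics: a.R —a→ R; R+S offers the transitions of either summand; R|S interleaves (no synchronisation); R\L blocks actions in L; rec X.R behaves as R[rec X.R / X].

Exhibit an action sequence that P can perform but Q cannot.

Reachable graph of P (2 states):
  p0 = (d.(c.0 + 0\{a,b,d}))\{b,c} has moves -d-> p1
  p1 = (c.0 + 0\{a,b,d})\{b,c} has moves stopped
Reachable graph of Q (1 states):
  q0 = (c.(c.0 + 0\{a,b,d}))\{b,c} has moves stopped
Run σ = ⟨d⟩ on P: start {p0}
  step 1 (d): {p1}
  P completes σ.
Run σ = ⟨d⟩ on Q: start {q0}
  step 1 (d): ∅ (Q stuck)

d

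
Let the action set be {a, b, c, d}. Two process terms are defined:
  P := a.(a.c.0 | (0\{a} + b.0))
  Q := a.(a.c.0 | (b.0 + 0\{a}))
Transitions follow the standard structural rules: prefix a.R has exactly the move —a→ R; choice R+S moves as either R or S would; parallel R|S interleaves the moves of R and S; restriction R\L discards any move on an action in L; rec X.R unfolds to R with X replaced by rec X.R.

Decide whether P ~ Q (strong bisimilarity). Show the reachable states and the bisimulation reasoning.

bisimilar

LTS(P): 7 reachable states
  m0 = a.(a.c.0 | (0\{a} + b.0)) :: —a→ m1
  m1 = a.c.0 | (0\{a} + b.0) :: —a→ m2, —b→ m3
  m2 = c.0 | (0\{a} + b.0) :: —b→ m4, —c→ m5
  m3 = a.c.0 | 0 :: —a→ m4
  m4 = c.0 | 0 :: —c→ m6
  m5 = 0 | (0\{a} + b.0) :: —b→ m6
  m6 = 0 | 0 :: (no moves)
LTS(Q): 7 reachable states
  n0 = a.(a.c.0 | (b.0 + 0\{a})) :: —a→ n1
  n1 = a.c.0 | (b.0 + 0\{a}) :: —a→ n2, —b→ n3
  n2 = c.0 | (b.0 + 0\{a}) :: —b→ n4, —c→ n5
  n3 = a.c.0 | 0 :: —a→ n4
  n4 = c.0 | 0 :: —c→ n6
  n5 = 0 | (b.0 + 0\{a}) :: —b→ n6
  n6 = 0 | 0 :: (no moves)
Coarsest stable partition (strong bisimilarity classes):
  B0 = {m0, n0}
  B1 = {m1, n1}
  B2 = {m3, n3}
  B3 = {m4, n4}
  B4 = {m6, n6}
  B5 = {m2, n2}
  B6 = {m5, n5}
m0 ∈ B0, n0 ∈ B0 → same block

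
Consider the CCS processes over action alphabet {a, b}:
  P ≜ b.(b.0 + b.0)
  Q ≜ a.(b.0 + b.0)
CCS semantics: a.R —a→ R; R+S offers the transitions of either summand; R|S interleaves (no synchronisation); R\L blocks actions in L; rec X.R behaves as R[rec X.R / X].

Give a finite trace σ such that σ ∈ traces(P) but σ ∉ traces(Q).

LTS(P): 3 reachable states
  m0 = b.(b.0 + b.0) has moves =b=> m1
  m1 = b.0 + b.0 has moves =b=> m2
  m2 = 0 has moves ∅
LTS(Q): 3 reachable states
  n0 = a.(b.0 + b.0) has moves =a=> n1
  n1 = b.0 + b.0 has moves =b=> n2
  n2 = 0 has moves ∅
Executing b from P (initial set {m0}):
  after b @ step 1: {m1}
  P completes σ.
Executing b from Q (initial set {n0}):
  after b @ step 1: no successor for Q

b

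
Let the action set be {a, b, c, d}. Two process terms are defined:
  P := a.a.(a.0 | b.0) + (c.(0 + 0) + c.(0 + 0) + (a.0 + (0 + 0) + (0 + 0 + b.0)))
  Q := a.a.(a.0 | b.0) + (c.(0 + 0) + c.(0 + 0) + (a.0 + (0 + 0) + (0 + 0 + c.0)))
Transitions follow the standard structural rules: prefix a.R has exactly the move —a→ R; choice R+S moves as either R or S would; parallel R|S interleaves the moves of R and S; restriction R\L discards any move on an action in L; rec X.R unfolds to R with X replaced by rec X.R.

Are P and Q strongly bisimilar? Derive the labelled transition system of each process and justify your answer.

Reachable graph of P (8 states):
  s0 = a.a.(a.0 | b.0) + (c.(0 + 0) + c.(0 + 0) + (a.0 + (0 + 0) + (0 + 0 + b.0))) ⊢ --a--▸ s1, --a--▸ s2, --b--▸ s1, --c--▸ s3
  s1 = 0 ⊢ stopped
  s2 = a.(a.0 | b.0) ⊢ --a--▸ s4
  s3 = 0 + 0 ⊢ stopped
  s4 = a.0 | b.0 ⊢ --a--▸ s5, --b--▸ s6
  s5 = 0 | b.0 ⊢ --b--▸ s7
  s6 = a.0 | 0 ⊢ --a--▸ s7
  s7 = 0 | 0 ⊢ stopped
Reachable graph of Q (8 states):
  t0 = a.a.(a.0 | b.0) + (c.(0 + 0) + c.(0 + 0) + (a.0 + (0 + 0) + (0 + 0 + c.0))) ⊢ --a--▸ t1, --a--▸ t2, --c--▸ t1, --c--▸ t3
  t1 = 0 ⊢ stopped
  t2 = a.(a.0 | b.0) ⊢ --a--▸ t4
  t3 = 0 + 0 ⊢ stopped
  t4 = a.0 | b.0 ⊢ --a--▸ t5, --b--▸ t6
  t5 = 0 | b.0 ⊢ --b--▸ t7
  t6 = a.0 | 0 ⊢ --a--▸ t7
  t7 = 0 | 0 ⊢ stopped
Partition-refinement fixed point:
  B0 = {s0}
  B1 = {s2, t2}
  B2 = {s4, t4}
  B3 = {s5, t5}
  B4 = {s1, s3, s7, t1, t3, t7}
  B5 = {s6, t6}
  B6 = {t0}
s0 ∈ B0, t0 ∈ B6 → different blocks

P ≁ Q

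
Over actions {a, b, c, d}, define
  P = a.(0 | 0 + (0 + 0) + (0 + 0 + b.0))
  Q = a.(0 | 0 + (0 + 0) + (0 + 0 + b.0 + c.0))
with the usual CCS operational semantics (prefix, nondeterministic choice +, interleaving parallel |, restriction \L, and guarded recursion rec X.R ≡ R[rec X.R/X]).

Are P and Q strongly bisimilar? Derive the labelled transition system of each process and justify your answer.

P ≁ Q

Reachable graph of P (3 states):
  m0 = a.(0 | 0 + (0 + 0) + (0 + 0 + b.0)) → -a-> m1
  m1 = 0 | 0 + (0 + 0) + (0 + 0 + b.0) → -b-> m2
  m2 = 0 → ·
Reachable graph of Q (3 states):
  n0 = a.(0 | 0 + (0 + 0) + (0 + 0 + b.0 + c.0)) → -a-> n1
  n1 = 0 | 0 + (0 + 0) + (0 + 0 + b.0 + c.0) → -b-> n2, -c-> n2
  n2 = 0 → ·
Partition-refinement fixed point:
  B0 = {m0}
  B1 = {m1}
  B2 = {m2, n2}
  B3 = {n0}
  B4 = {n1}
m0 ∈ B0, n0 ∈ B3 → different blocks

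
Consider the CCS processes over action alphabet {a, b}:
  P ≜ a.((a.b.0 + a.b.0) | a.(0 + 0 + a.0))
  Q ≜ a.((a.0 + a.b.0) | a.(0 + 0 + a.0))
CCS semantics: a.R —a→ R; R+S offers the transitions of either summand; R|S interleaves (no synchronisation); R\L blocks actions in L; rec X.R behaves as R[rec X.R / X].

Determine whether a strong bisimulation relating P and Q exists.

LTS(P): 10 reachable states
  m0 = a.((a.b.0 + a.b.0) | a.(0 + 0 + a.0)) | —a→ m1
  m1 = (a.b.0 + a.b.0) | a.(0 + 0 + a.0) | —a→ m2, —a→ m3
  m2 = (a.b.0 + a.b.0) | (0 + 0 + a.0) | —a→ m4, —a→ m5
  m3 = b.0 | a.(0 + 0 + a.0) | —a→ m5, —b→ m6
  m4 = (a.b.0 + a.b.0) | 0 | —a→ m7
  m5 = b.0 | (0 + 0 + a.0) | —a→ m7, —b→ m8
  m6 = 0 | a.(0 + 0 + a.0) | —a→ m8
  m7 = b.0 | 0 | —b→ m9
  m8 = 0 | (0 + 0 + a.0) | —a→ m9
  m9 = 0 | 0 | ∅
LTS(Q): 10 reachable states
  n0 = a.((a.0 + a.b.0) | a.(0 + 0 + a.0)) | —a→ n1
  n1 = (a.0 + a.b.0) | a.(0 + 0 + a.0) | —a→ n2, —a→ n3, —a→ n4
  n2 = (a.0 + a.b.0) | (0 + 0 + a.0) | —a→ n5, —a→ n6, —a→ n7
  n3 = 0 | a.(0 + 0 + a.0) | —a→ n6
  n4 = b.0 | a.(0 + 0 + a.0) | —a→ n7, —b→ n3
  n5 = (a.0 + a.b.0) | 0 | —a→ n8, —a→ n9
  n6 = 0 | (0 + 0 + a.0) | —a→ n8
  n7 = b.0 | (0 + 0 + a.0) | —a→ n9, —b→ n6
  n8 = 0 | 0 | ∅
  n9 = b.0 | 0 | —b→ n8
Partition-refinement fixed point:
  B0 = {m0}
  B1 = {m1}
  B2 = {m3, n4}
  B3 = {m6, n3}
  B4 = {m8, n6}
  B5 = {m9, n8}
  B6 = {m5, n7}
  B7 = {m7, n9}
  B8 = {m2}
  B9 = {m4}
  B10 = {n0}
  B11 = {n1}
  B12 = {n2}
  B13 = {n5}
m0 ∈ B0, n0 ∈ B10 → different blocks

P ≁ Q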